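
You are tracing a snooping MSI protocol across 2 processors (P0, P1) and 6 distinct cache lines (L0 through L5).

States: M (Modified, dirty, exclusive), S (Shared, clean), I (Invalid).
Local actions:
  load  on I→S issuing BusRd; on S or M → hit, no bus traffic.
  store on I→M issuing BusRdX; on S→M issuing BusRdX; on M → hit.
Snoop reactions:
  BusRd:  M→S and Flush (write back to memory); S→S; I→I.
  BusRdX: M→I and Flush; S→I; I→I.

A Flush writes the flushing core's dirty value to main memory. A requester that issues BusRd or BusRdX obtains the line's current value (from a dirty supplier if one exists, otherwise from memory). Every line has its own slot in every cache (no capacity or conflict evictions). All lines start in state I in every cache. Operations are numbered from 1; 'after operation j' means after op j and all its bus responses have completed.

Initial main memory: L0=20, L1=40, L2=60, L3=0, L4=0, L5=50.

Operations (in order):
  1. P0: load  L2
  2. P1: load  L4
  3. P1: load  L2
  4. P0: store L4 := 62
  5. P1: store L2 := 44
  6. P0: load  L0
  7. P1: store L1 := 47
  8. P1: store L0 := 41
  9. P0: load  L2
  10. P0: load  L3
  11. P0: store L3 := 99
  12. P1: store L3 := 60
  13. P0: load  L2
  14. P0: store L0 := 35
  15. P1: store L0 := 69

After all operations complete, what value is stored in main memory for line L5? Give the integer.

memory[L5] = 50

[1] P0: load  L2 | P0:S(60), P1:I | bus: BusRd
[2] P1: load  L4 | P0:I, P1:S(0) | bus: BusRd
[3] P1: load  L2 | P0:S(60), P1:S(60) | bus: BusRd
[4] P0: store L4 := 62 | P0:M(62), P1:I | bus: BusRdX
[5] P1: store L2 := 44 | P0:I, P1:M(44) | bus: BusRdX
[6] P0: load  L0 | P0:S(20), P1:I | bus: BusRd
[7] P1: store L1 := 47 | P0:I, P1:M(47) | bus: BusRdX
[8] P1: store L0 := 41 | P0:I, P1:M(41) | bus: BusRdX
[9] P0: load  L2 | P0:S(44), P1:S(44) | bus: BusRd,Flush
[10] P0: load  L3 | P0:S(0), P1:I | bus: BusRd
[11] P0: store L3 := 99 | P0:M(99), P1:I | bus: BusRdX
[12] P1: store L3 := 60 | P0:I, P1:M(60) | bus: BusRdX,Flush
[13] P0: load  L2 | P0:S(44), P1:S(44) | bus: none
[14] P0: store L0 := 35 | P0:M(35), P1:I | bus: BusRdX,Flush
[15] P1: store L0 := 69 | P0:I, P1:M(69) | bus: BusRdX,Flush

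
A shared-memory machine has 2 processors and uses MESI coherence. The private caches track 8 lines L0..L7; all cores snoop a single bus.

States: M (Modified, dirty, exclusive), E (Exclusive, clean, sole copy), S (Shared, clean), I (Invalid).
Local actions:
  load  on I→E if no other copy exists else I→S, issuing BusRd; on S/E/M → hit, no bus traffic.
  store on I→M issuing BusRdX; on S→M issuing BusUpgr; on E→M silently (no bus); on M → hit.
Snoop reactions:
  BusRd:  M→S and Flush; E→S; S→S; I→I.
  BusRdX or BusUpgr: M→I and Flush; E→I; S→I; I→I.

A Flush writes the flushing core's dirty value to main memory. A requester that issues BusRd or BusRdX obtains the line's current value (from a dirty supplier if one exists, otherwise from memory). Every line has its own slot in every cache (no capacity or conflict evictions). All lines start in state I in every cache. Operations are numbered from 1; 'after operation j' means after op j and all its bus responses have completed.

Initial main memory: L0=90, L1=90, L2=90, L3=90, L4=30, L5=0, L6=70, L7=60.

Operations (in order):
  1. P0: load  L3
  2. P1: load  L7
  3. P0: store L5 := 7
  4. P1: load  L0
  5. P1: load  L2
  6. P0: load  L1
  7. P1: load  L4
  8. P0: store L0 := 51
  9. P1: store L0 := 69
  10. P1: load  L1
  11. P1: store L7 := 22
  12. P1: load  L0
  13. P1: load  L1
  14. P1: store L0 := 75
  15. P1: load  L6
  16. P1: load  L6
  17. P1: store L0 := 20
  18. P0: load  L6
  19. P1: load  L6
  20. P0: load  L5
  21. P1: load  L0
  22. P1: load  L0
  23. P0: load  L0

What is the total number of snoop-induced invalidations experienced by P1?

[1] P0: load  L3 | P0:E(90), P1:I | bus: BusRd
[2] P1: load  L7 | P0:I, P1:E(60) | bus: BusRd
[3] P0: store L5 := 7 | P0:M(7), P1:I | bus: BusRdX
[4] P1: load  L0 | P0:I, P1:E(90) | bus: BusRd
[5] P1: load  L2 | P0:I, P1:E(90) | bus: BusRd
[6] P0: load  L1 | P0:E(90), P1:I | bus: BusRd
[7] P1: load  L4 | P0:I, P1:E(30) | bus: BusRd
[8] P0: store L0 := 51 | P0:M(51), P1:I | bus: BusRdX
[9] P1: store L0 := 69 | P0:I, P1:M(69) | bus: BusRdX,Flush
[10] P1: load  L1 | P0:S(90), P1:S(90) | bus: BusRd
[11] P1: store L7 := 22 | P0:I, P1:M(22) | bus: none
[12] P1: load  L0 | P0:I, P1:M(69) | bus: none
[13] P1: load  L1 | P0:S(90), P1:S(90) | bus: none
[14] P1: store L0 := 75 | P0:I, P1:M(75) | bus: none
[15] P1: load  L6 | P0:I, P1:E(70) | bus: BusRd
[16] P1: load  L6 | P0:I, P1:E(70) | bus: none
[17] P1: store L0 := 20 | P0:I, P1:M(20) | bus: none
[18] P0: load  L6 | P0:S(70), P1:S(70) | bus: BusRd
[19] P1: load  L6 | P0:S(70), P1:S(70) | bus: none
[20] P0: load  L5 | P0:M(7), P1:I | bus: none
[21] P1: load  L0 | P0:I, P1:M(20) | bus: none
[22] P1: load  L0 | P0:I, P1:M(20) | bus: none
[23] P0: load  L0 | P0:S(20), P1:S(20) | bus: BusRd,Flush

invalidations = 1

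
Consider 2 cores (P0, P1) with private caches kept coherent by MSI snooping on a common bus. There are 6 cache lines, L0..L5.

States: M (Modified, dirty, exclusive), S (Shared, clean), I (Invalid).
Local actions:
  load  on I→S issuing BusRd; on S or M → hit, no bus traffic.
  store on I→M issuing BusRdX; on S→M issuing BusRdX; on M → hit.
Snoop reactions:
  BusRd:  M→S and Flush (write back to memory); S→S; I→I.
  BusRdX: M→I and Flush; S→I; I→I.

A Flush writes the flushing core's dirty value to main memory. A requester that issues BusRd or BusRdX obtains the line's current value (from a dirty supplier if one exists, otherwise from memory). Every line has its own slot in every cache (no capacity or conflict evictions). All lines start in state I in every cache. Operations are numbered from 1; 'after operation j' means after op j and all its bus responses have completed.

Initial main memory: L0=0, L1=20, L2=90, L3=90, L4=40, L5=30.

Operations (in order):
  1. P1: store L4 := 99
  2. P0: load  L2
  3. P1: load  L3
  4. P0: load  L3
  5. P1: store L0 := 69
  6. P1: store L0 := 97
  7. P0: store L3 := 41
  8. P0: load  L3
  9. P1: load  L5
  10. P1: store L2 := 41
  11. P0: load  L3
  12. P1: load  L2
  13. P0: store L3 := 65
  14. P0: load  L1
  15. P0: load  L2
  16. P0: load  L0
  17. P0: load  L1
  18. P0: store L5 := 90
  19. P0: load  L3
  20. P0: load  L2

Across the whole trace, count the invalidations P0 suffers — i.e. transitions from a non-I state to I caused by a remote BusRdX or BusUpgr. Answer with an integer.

step 1: P1: store L4 := 99  ⟶  IM  (L4)  txn=BusRdX  M[L4]=40
step 2: P0: load  L2  ⟶  SI  (L2)  txn=BusRd  M[L2]=90
step 3: P1: load  L3  ⟶  IS  (L3)  txn=BusRd  M[L3]=90
step 4: P0: load  L3  ⟶  SS  (L3)  txn=BusRd  M[L3]=90
step 5: P1: store L0 := 69  ⟶  IM  (L0)  txn=BusRdX  M[L0]=0
step 6: P1: store L0 := 97  ⟶  IM  (L0)  txn=∅  M[L0]=0
step 7: P0: store L3 := 41  ⟶  MI  (L3)  txn=BusRdX  M[L3]=90
step 8: P0: load  L3  ⟶  MI  (L3)  txn=∅  M[L3]=90
step 9: P1: load  L5  ⟶  IS  (L5)  txn=BusRd  M[L5]=30
step 10: P1: store L2 := 41  ⟶  IM  (L2)  txn=BusRdX  M[L2]=90
step 11: P0: load  L3  ⟶  MI  (L3)  txn=∅  M[L3]=90
step 12: P1: load  L2  ⟶  IM  (L2)  txn=∅  M[L2]=90
step 13: P0: store L3 := 65  ⟶  MI  (L3)  txn=∅  M[L3]=90
step 14: P0: load  L1  ⟶  SI  (L1)  txn=BusRd  M[L1]=20
step 15: P0: load  L2  ⟶  SS  (L2)  txn=BusRd+Flush  M[L2]=41
step 16: P0: load  L0  ⟶  SS  (L0)  txn=BusRd+Flush  M[L0]=97
step 17: P0: load  L1  ⟶  SI  (L1)  txn=∅  M[L1]=20
step 18: P0: store L5 := 90  ⟶  MI  (L5)  txn=BusRdX  M[L5]=30
step 19: P0: load  L3  ⟶  MI  (L3)  txn=∅  M[L3]=90
step 20: P0: load  L2  ⟶  SS  (L2)  txn=∅  M[L2]=41

invalidations = 1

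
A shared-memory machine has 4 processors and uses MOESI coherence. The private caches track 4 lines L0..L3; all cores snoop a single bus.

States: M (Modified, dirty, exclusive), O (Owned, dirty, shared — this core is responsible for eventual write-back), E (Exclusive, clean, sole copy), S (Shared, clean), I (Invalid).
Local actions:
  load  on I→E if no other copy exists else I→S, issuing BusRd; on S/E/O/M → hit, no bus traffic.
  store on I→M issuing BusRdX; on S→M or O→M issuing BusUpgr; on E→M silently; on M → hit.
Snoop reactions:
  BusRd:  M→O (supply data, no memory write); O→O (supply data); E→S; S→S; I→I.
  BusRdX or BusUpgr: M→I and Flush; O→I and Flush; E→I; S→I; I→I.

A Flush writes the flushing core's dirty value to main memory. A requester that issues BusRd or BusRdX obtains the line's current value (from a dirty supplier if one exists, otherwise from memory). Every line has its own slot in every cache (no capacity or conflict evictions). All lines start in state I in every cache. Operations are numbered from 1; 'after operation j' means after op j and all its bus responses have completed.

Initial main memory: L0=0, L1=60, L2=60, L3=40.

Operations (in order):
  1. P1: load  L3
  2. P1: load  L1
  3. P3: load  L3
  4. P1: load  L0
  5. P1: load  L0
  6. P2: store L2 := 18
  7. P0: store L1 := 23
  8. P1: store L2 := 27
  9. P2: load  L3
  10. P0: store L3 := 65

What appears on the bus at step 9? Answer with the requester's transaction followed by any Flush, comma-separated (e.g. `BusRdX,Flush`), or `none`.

  op1 P1: load  L3 → I/E/I/I on L3; bus BusRd; mem=40
  op2 P1: load  L1 → I/E/I/I on L1; bus BusRd; mem=60
  op3 P3: load  L3 → I/S/I/S on L3; bus BusRd; mem=40
  op4 P1: load  L0 → I/E/I/I on L0; bus BusRd; mem=0
  op5 P1: load  L0 → I/E/I/I on L0; bus (none); mem=0
  op6 P2: store L2 := 18 → I/I/M/I on L2; bus BusRdX; mem=60
  op7 P0: store L1 := 23 → M/I/I/I on L1; bus BusRdX; mem=60
  op8 P1: store L2 := 27 → I/M/I/I on L2; bus BusRdX Flush; mem=18
  op9 P2: load  L3 → I/S/S/S on L3; bus BusRd; mem=40
  op10 P0: store L3 := 65 → M/I/I/I on L3; bus BusRdX; mem=40

bus = BusRd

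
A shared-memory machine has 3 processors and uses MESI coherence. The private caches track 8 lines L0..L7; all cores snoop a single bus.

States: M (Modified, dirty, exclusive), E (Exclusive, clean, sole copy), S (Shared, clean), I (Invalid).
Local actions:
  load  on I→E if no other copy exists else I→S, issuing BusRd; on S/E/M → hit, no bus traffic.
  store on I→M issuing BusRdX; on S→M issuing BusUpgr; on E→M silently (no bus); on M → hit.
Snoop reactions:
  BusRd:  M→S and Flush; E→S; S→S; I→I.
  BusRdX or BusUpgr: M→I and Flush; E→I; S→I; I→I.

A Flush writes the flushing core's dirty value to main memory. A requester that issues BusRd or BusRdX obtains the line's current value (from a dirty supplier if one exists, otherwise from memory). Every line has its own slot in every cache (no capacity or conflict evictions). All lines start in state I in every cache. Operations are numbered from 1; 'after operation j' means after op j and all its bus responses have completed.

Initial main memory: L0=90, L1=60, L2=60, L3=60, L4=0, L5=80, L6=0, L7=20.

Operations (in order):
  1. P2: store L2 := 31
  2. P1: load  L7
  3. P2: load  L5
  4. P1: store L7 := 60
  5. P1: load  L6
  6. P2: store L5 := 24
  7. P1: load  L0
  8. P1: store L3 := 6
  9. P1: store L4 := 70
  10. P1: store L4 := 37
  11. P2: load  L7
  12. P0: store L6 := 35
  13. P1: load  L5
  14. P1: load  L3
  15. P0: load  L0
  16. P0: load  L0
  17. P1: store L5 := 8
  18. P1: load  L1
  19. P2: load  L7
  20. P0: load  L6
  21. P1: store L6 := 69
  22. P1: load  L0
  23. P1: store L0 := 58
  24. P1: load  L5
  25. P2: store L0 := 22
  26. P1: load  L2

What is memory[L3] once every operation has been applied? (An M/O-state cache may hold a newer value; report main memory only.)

memory[L3] = 60

step 1: P2: store L2 := 31  ⟶  IIM  (L2)  txn=BusRdX  M[L2]=60
step 2: P1: load  L7  ⟶  IEI  (L7)  txn=BusRd  M[L7]=20
step 3: P2: load  L5  ⟶  IIE  (L5)  txn=BusRd  M[L5]=80
step 4: P1: store L7 := 60  ⟶  IMI  (L7)  txn=∅  M[L7]=20
step 5: P1: load  L6  ⟶  IEI  (L6)  txn=BusRd  M[L6]=0
step 6: P2: store L5 := 24  ⟶  IIM  (L5)  txn=∅  M[L5]=80
step 7: P1: load  L0  ⟶  IEI  (L0)  txn=BusRd  M[L0]=90
step 8: P1: store L3 := 6  ⟶  IMI  (L3)  txn=BusRdX  M[L3]=60
step 9: P1: store L4 := 70  ⟶  IMI  (L4)  txn=BusRdX  M[L4]=0
step 10: P1: store L4 := 37  ⟶  IMI  (L4)  txn=∅  M[L4]=0
step 11: P2: load  L7  ⟶  ISS  (L7)  txn=BusRd+Flush  M[L7]=60
step 12: P0: store L6 := 35  ⟶  MII  (L6)  txn=BusRdX  M[L6]=0
step 13: P1: load  L5  ⟶  ISS  (L5)  txn=BusRd+Flush  M[L5]=24
step 14: P1: load  L3  ⟶  IMI  (L3)  txn=∅  M[L3]=60
step 15: P0: load  L0  ⟶  SSI  (L0)  txn=BusRd  M[L0]=90
step 16: P0: load  L0  ⟶  SSI  (L0)  txn=∅  M[L0]=90
step 17: P1: store L5 := 8  ⟶  IMI  (L5)  txn=BusUpgr  M[L5]=24
step 18: P1: load  L1  ⟶  IEI  (L1)  txn=BusRd  M[L1]=60
step 19: P2: load  L7  ⟶  ISS  (L7)  txn=∅  M[L7]=60
step 20: P0: load  L6  ⟶  MII  (L6)  txn=∅  M[L6]=0
step 21: P1: store L6 := 69  ⟶  IMI  (L6)  txn=BusRdX+Flush  M[L6]=35
step 22: P1: load  L0  ⟶  SSI  (L0)  txn=∅  M[L0]=90
step 23: P1: store L0 := 58  ⟶  IMI  (L0)  txn=BusUpgr  M[L0]=90
step 24: P1: load  L5  ⟶  IMI  (L5)  txn=∅  M[L5]=24
step 25: P2: store L0 := 22  ⟶  IIM  (L0)  txn=BusRdX+Flush  M[L0]=58
step 26: P1: load  L2  ⟶  ISS  (L2)  txn=BusRd+Flush  M[L2]=31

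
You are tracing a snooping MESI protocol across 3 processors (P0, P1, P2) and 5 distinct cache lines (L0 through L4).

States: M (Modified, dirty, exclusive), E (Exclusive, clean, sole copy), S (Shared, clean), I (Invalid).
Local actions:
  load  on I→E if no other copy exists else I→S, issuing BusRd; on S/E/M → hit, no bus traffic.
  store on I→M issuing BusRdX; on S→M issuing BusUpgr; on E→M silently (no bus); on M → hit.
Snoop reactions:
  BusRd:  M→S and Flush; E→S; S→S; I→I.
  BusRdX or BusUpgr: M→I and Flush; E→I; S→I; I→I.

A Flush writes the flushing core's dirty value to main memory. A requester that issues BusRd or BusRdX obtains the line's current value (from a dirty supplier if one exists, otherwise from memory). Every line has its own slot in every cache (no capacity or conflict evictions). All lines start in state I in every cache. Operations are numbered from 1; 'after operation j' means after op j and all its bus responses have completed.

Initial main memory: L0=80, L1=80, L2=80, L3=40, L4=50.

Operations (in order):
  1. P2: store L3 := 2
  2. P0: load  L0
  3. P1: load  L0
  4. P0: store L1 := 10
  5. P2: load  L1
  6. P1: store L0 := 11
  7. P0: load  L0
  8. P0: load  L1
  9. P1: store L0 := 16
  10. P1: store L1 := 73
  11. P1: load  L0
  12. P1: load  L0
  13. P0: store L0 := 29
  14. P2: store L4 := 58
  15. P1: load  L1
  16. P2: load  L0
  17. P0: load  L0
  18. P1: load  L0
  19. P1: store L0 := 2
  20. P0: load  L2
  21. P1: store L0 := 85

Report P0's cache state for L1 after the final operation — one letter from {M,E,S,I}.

1. P2: store L3 := 2  bus=[BusRdX]  L3: P0=I P1=I P2=M  mem[L3]=40
2. P0: load  L0  bus=[BusRd]  L0: P0=E P1=I P2=I  mem[L0]=80
3. P1: load  L0  bus=[BusRd]  L0: P0=S P1=S P2=I  mem[L0]=80
4. P0: store L1 := 10  bus=[BusRdX]  L1: P0=M P1=I P2=I  mem[L1]=80
5. P2: load  L1  bus=[BusRd,Flush]  L1: P0=S P1=I P2=S  mem[L1]=10
6. P1: store L0 := 11  bus=[BusUpgr]  L0: P0=I P1=M P2=I  mem[L0]=80
7. P0: load  L0  bus=[BusRd,Flush]  L0: P0=S P1=S P2=I  mem[L0]=11
8. P0: load  L1  bus=[-]  L1: P0=S P1=I P2=S  mem[L1]=10
9. P1: store L0 := 16  bus=[BusUpgr]  L0: P0=I P1=M P2=I  mem[L0]=11
10. P1: store L1 := 73  bus=[BusRdX]  L1: P0=I P1=M P2=I  mem[L1]=10
11. P1: load  L0  bus=[-]  L0: P0=I P1=M P2=I  mem[L0]=11
12. P1: load  L0  bus=[-]  L0: P0=I P1=M P2=I  mem[L0]=11
13. P0: store L0 := 29  bus=[BusRdX,Flush]  L0: P0=M P1=I P2=I  mem[L0]=16
14. P2: store L4 := 58  bus=[BusRdX]  L4: P0=I P1=I P2=M  mem[L4]=50
15. P1: load  L1  bus=[-]  L1: P0=I P1=M P2=I  mem[L1]=10
16. P2: load  L0  bus=[BusRd,Flush]  L0: P0=S P1=I P2=S  mem[L0]=29
17. P0: load  L0  bus=[-]  L0: P0=S P1=I P2=S  mem[L0]=29
18. P1: load  L0  bus=[BusRd]  L0: P0=S P1=S P2=S  mem[L0]=29
19. P1: store L0 := 2  bus=[BusUpgr]  L0: P0=I P1=M P2=I  mem[L0]=29
20. P0: load  L2  bus=[BusRd]  L2: P0=E P1=I P2=I  mem[L2]=80
21. P1: store L0 := 85  bus=[-]  L0: P0=I P1=M P2=I  mem[L0]=29

state = I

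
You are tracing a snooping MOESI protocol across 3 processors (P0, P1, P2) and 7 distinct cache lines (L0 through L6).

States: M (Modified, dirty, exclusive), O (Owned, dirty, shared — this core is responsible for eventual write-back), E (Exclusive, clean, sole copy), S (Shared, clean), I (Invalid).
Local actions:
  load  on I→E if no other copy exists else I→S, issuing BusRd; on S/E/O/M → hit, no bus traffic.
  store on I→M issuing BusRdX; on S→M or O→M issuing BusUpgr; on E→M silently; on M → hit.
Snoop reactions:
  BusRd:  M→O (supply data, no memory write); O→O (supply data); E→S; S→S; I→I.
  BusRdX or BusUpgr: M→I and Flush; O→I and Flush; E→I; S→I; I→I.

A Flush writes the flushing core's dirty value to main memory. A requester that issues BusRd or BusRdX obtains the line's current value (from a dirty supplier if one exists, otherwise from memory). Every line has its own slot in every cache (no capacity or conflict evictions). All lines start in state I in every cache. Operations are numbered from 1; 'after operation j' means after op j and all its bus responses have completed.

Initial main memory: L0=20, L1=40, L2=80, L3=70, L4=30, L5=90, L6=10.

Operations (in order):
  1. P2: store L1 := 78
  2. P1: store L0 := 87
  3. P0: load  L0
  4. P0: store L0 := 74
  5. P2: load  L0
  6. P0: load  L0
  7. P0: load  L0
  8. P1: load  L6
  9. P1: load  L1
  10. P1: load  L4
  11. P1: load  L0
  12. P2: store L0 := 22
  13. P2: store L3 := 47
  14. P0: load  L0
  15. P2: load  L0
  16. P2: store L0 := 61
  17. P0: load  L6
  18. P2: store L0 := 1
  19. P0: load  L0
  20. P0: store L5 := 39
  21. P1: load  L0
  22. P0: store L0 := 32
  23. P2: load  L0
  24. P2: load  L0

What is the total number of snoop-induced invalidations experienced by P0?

invalidations = 2

[1] P2: store L1 := 78 | P0:I, P1:I, P2:M(78) | bus: BusRdX
[2] P1: store L0 := 87 | P0:I, P1:M(87), P2:I | bus: BusRdX
[3] P0: load  L0 | P0:S(87), P1:O(87), P2:I | bus: BusRd
[4] P0: store L0 := 74 | P0:M(74), P1:I, P2:I | bus: BusUpgr,Flush
[5] P2: load  L0 | P0:O(74), P1:I, P2:S(74) | bus: BusRd
[6] P0: load  L0 | P0:O(74), P1:I, P2:S(74) | bus: none
[7] P0: load  L0 | P0:O(74), P1:I, P2:S(74) | bus: none
[8] P1: load  L6 | P0:I, P1:E(10), P2:I | bus: BusRd
[9] P1: load  L1 | P0:I, P1:S(78), P2:O(78) | bus: BusRd
[10] P1: load  L4 | P0:I, P1:E(30), P2:I | bus: BusRd
[11] P1: load  L0 | P0:O(74), P1:S(74), P2:S(74) | bus: BusRd
[12] P2: store L0 := 22 | P0:I, P1:I, P2:M(22) | bus: BusUpgr,Flush
[13] P2: store L3 := 47 | P0:I, P1:I, P2:M(47) | bus: BusRdX
[14] P0: load  L0 | P0:S(22), P1:I, P2:O(22) | bus: BusRd
[15] P2: load  L0 | P0:S(22), P1:I, P2:O(22) | bus: none
[16] P2: store L0 := 61 | P0:I, P1:I, P2:M(61) | bus: BusUpgr
[17] P0: load  L6 | P0:S(10), P1:S(10), P2:I | bus: BusRd
[18] P2: store L0 := 1 | P0:I, P1:I, P2:M(1) | bus: none
[19] P0: load  L0 | P0:S(1), P1:I, P2:O(1) | bus: BusRd
[20] P0: store L5 := 39 | P0:M(39), P1:I, P2:I | bus: BusRdX
[21] P1: load  L0 | P0:S(1), P1:S(1), P2:O(1) | bus: BusRd
[22] P0: store L0 := 32 | P0:M(32), P1:I, P2:I | bus: BusUpgr,Flush
[23] P2: load  L0 | P0:O(32), P1:I, P2:S(32) | bus: BusRd
[24] P2: load  L0 | P0:O(32), P1:I, P2:S(32) | bus: none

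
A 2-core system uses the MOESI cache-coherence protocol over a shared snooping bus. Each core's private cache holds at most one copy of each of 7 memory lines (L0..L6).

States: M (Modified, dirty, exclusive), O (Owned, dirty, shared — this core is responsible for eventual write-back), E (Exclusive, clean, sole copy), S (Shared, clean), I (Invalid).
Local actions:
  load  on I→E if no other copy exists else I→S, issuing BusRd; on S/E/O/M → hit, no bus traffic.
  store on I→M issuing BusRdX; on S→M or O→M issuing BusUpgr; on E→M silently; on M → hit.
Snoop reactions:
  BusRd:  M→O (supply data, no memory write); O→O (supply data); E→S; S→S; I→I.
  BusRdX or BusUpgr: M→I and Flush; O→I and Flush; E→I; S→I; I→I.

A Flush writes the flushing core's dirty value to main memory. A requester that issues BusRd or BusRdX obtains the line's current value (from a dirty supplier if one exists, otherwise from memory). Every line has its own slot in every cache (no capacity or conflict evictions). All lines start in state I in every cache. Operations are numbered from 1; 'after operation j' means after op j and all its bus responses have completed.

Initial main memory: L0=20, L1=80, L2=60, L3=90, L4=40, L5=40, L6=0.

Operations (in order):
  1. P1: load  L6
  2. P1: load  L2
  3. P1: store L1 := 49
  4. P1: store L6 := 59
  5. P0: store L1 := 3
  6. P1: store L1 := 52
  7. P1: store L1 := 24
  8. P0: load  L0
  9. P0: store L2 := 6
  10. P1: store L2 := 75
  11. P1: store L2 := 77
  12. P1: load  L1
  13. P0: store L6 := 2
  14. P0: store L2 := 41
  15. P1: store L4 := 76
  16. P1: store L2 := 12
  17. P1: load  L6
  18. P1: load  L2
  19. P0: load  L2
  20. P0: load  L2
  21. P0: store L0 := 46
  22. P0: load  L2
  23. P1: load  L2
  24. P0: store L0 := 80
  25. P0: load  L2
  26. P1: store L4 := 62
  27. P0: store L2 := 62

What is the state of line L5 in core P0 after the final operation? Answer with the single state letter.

step 1: P1: load  L6  ⟶  IE  (L6)  txn=BusRd  M[L6]=0
step 2: P1: load  L2  ⟶  IE  (L2)  txn=BusRd  M[L2]=60
step 3: P1: store L1 := 49  ⟶  IM  (L1)  txn=BusRdX  M[L1]=80
step 4: P1: store L6 := 59  ⟶  IM  (L6)  txn=∅  M[L6]=0
step 5: P0: store L1 := 3  ⟶  MI  (L1)  txn=BusRdX+Flush  M[L1]=49
step 6: P1: store L1 := 52  ⟶  IM  (L1)  txn=BusRdX+Flush  M[L1]=3
step 7: P1: store L1 := 24  ⟶  IM  (L1)  txn=∅  M[L1]=3
step 8: P0: load  L0  ⟶  EI  (L0)  txn=BusRd  M[L0]=20
step 9: P0: store L2 := 6  ⟶  MI  (L2)  txn=BusRdX  M[L2]=60
step 10: P1: store L2 := 75  ⟶  IM  (L2)  txn=BusRdX+Flush  M[L2]=6
step 11: P1: store L2 := 77  ⟶  IM  (L2)  txn=∅  M[L2]=6
step 12: P1: load  L1  ⟶  IM  (L1)  txn=∅  M[L1]=3
step 13: P0: store L6 := 2  ⟶  MI  (L6)  txn=BusRdX+Flush  M[L6]=59
step 14: P0: store L2 := 41  ⟶  MI  (L2)  txn=BusRdX+Flush  M[L2]=77
step 15: P1: store L4 := 76  ⟶  IM  (L4)  txn=BusRdX  M[L4]=40
step 16: P1: store L2 := 12  ⟶  IM  (L2)  txn=BusRdX+Flush  M[L2]=41
step 17: P1: load  L6  ⟶  OS  (L6)  txn=BusRd  M[L6]=59
step 18: P1: load  L2  ⟶  IM  (L2)  txn=∅  M[L2]=41
step 19: P0: load  L2  ⟶  SO  (L2)  txn=BusRd  M[L2]=41
step 20: P0: load  L2  ⟶  SO  (L2)  txn=∅  M[L2]=41
step 21: P0: store L0 := 46  ⟶  MI  (L0)  txn=∅  M[L0]=20
step 22: P0: load  L2  ⟶  SO  (L2)  txn=∅  M[L2]=41
step 23: P1: load  L2  ⟶  SO  (L2)  txn=∅  M[L2]=41
step 24: P0: store L0 := 80  ⟶  MI  (L0)  txn=∅  M[L0]=20
step 25: P0: load  L2  ⟶  SO  (L2)  txn=∅  M[L2]=41
step 26: P1: store L4 := 62  ⟶  IM  (L4)  txn=∅  M[L4]=40
step 27: P0: store L2 := 62  ⟶  MI  (L2)  txn=BusUpgr+Flush  M[L2]=12

state = I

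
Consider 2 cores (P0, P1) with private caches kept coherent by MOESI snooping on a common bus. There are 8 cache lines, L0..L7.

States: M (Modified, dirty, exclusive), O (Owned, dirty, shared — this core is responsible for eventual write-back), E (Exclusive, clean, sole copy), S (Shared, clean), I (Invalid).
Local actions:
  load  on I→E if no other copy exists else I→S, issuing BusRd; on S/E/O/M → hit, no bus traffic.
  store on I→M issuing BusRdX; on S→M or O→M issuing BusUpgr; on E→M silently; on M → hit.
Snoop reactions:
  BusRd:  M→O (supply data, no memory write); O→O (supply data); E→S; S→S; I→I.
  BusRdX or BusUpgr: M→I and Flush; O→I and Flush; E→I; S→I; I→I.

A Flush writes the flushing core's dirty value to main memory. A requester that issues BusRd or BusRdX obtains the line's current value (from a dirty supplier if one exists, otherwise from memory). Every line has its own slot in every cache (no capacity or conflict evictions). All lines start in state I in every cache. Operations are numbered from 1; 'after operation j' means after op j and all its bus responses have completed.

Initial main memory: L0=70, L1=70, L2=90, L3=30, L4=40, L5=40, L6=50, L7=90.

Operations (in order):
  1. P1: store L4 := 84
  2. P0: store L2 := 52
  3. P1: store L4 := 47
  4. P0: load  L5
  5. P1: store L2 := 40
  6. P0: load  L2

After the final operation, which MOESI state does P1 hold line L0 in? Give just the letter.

[1] P1: store L4 := 84 | P0:I, P1:M(84) | bus: BusRdX
[2] P0: store L2 := 52 | P0:M(52), P1:I | bus: BusRdX
[3] P1: store L4 := 47 | P0:I, P1:M(47) | bus: none
[4] P0: load  L5 | P0:E(40), P1:I | bus: BusRd
[5] P1: store L2 := 40 | P0:I, P1:M(40) | bus: BusRdX,Flush
[6] P0: load  L2 | P0:S(40), P1:O(40) | bus: BusRd

state = I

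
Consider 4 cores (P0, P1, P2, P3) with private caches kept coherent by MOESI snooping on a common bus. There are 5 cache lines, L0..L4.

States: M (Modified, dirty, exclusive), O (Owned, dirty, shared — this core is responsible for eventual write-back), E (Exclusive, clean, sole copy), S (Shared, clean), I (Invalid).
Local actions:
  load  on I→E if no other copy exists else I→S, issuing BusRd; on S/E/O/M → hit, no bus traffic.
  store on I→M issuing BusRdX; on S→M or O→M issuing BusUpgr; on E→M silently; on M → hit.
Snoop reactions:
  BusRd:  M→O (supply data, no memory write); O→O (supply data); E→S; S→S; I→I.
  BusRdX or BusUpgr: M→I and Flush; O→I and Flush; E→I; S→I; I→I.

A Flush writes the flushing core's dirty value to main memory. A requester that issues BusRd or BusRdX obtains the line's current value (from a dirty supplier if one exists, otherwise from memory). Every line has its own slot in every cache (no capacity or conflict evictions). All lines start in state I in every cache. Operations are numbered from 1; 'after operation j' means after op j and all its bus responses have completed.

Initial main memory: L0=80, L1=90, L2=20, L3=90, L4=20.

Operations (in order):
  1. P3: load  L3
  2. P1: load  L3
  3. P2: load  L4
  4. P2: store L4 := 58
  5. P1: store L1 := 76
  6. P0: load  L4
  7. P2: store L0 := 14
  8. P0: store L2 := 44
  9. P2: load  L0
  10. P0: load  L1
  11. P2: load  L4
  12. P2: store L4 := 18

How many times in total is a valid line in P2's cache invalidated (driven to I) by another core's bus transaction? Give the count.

[1] P3: load  L3 | P0:I, P1:I, P2:I, P3:E(90) | bus: BusRd
[2] P1: load  L3 | P0:I, P1:S(90), P2:I, P3:S(90) | bus: BusRd
[3] P2: load  L4 | P0:I, P1:I, P2:E(20), P3:I | bus: BusRd
[4] P2: store L4 := 58 | P0:I, P1:I, P2:M(58), P3:I | bus: none
[5] P1: store L1 := 76 | P0:I, P1:M(76), P2:I, P3:I | bus: BusRdX
[6] P0: load  L4 | P0:S(58), P1:I, P2:O(58), P3:I | bus: BusRd
[7] P2: store L0 := 14 | P0:I, P1:I, P2:M(14), P3:I | bus: BusRdX
[8] P0: store L2 := 44 | P0:M(44), P1:I, P2:I, P3:I | bus: BusRdX
[9] P2: load  L0 | P0:I, P1:I, P2:M(14), P3:I | bus: none
[10] P0: load  L1 | P0:S(76), P1:O(76), P2:I, P3:I | bus: BusRd
[11] P2: load  L4 | P0:S(58), P1:I, P2:O(58), P3:I | bus: none
[12] P2: store L4 := 18 | P0:I, P1:I, P2:M(18), P3:I | bus: BusUpgr

invalidations = 0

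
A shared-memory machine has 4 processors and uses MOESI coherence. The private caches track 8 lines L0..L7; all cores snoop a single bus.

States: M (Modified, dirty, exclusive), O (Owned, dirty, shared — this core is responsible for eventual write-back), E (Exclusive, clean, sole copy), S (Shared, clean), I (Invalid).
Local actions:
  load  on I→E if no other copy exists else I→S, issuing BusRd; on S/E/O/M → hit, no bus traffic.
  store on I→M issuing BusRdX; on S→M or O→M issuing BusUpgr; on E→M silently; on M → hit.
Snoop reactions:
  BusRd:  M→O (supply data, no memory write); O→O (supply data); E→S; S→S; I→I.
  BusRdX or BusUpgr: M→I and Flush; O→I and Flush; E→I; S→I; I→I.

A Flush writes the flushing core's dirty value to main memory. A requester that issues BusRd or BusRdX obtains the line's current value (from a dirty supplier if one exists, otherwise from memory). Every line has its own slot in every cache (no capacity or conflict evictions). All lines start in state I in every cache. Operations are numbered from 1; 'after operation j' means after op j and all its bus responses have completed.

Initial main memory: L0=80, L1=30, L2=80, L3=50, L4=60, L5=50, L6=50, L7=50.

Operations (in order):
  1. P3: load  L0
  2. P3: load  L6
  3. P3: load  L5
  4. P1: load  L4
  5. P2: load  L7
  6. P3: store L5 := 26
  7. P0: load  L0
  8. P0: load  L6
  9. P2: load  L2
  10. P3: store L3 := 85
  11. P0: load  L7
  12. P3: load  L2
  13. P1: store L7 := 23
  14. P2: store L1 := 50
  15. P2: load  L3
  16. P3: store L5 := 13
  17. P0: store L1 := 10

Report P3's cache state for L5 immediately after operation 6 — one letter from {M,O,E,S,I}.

state = M

[1] P3: load  L0 | P0:I, P1:I, P2:I, P3:E(80) | bus: BusRd
[2] P3: load  L6 | P0:I, P1:I, P2:I, P3:E(50) | bus: BusRd
[3] P3: load  L5 | P0:I, P1:I, P2:I, P3:E(50) | bus: BusRd
[4] P1: load  L4 | P0:I, P1:E(60), P2:I, P3:I | bus: BusRd
[5] P2: load  L7 | P0:I, P1:I, P2:E(50), P3:I | bus: BusRd
[6] P3: store L5 := 26 | P0:I, P1:I, P2:I, P3:M(26) | bus: none
[7] P0: load  L0 | P0:S(80), P1:I, P2:I, P3:S(80) | bus: BusRd
[8] P0: load  L6 | P0:S(50), P1:I, P2:I, P3:S(50) | bus: BusRd
[9] P2: load  L2 | P0:I, P1:I, P2:E(80), P3:I | bus: BusRd
[10] P3: store L3 := 85 | P0:I, P1:I, P2:I, P3:M(85) | bus: BusRdX
[11] P0: load  L7 | P0:S(50), P1:I, P2:S(50), P3:I | bus: BusRd
[12] P3: load  L2 | P0:I, P1:I, P2:S(80), P3:S(80) | bus: BusRd
[13] P1: store L7 := 23 | P0:I, P1:M(23), P2:I, P3:I | bus: BusRdX
[14] P2: store L1 := 50 | P0:I, P1:I, P2:M(50), P3:I | bus: BusRdX
[15] P2: load  L3 | P0:I, P1:I, P2:S(85), P3:O(85) | bus: BusRd
[16] P3: store L5 := 13 | P0:I, P1:I, P2:I, P3:M(13) | bus: none
[17] P0: store L1 := 10 | P0:M(10), P1:I, P2:I, P3:I | bus: BusRdX,Flush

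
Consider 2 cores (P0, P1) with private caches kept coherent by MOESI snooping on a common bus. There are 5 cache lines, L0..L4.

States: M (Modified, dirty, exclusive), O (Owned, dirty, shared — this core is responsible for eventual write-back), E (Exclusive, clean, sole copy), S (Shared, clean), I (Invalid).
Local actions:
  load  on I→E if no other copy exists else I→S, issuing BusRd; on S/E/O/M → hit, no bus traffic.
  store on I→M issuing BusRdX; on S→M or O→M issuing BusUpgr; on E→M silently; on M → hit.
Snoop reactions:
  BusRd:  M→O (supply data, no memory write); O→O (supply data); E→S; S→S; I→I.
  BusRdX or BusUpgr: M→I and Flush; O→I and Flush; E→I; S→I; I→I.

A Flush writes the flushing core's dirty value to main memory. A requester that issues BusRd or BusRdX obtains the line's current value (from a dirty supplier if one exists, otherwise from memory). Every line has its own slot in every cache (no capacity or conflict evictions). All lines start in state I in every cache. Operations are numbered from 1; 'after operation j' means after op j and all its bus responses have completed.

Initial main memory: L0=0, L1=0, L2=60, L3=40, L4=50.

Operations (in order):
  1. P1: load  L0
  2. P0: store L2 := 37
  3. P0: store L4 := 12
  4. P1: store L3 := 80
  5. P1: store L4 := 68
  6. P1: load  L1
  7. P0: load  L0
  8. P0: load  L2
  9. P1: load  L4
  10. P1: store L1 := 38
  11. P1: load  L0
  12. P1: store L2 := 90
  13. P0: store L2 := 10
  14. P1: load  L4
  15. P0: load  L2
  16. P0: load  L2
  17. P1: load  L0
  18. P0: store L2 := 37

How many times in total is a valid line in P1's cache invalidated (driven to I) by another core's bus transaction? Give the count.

[1] P1: load  L0 | P0:I, P1:E(0) | bus: BusRd
[2] P0: store L2 := 37 | P0:M(37), P1:I | bus: BusRdX
[3] P0: store L4 := 12 | P0:M(12), P1:I | bus: BusRdX
[4] P1: store L3 := 80 | P0:I, P1:M(80) | bus: BusRdX
[5] P1: store L4 := 68 | P0:I, P1:M(68) | bus: BusRdX,Flush
[6] P1: load  L1 | P0:I, P1:E(0) | bus: BusRd
[7] P0: load  L0 | P0:S(0), P1:S(0) | bus: BusRd
[8] P0: load  L2 | P0:M(37), P1:I | bus: none
[9] P1: load  L4 | P0:I, P1:M(68) | bus: none
[10] P1: store L1 := 38 | P0:I, P1:M(38) | bus: none
[11] P1: load  L0 | P0:S(0), P1:S(0) | bus: none
[12] P1: store L2 := 90 | P0:I, P1:M(90) | bus: BusRdX,Flush
[13] P0: store L2 := 10 | P0:M(10), P1:I | bus: BusRdX,Flush
[14] P1: load  L4 | P0:I, P1:M(68) | bus: none
[15] P0: load  L2 | P0:M(10), P1:I | bus: none
[16] P0: load  L2 | P0:M(10), P1:I | bus: none
[17] P1: load  L0 | P0:S(0), P1:S(0) | bus: none
[18] P0: store L2 := 37 | P0:M(37), P1:I | bus: none

invalidations = 1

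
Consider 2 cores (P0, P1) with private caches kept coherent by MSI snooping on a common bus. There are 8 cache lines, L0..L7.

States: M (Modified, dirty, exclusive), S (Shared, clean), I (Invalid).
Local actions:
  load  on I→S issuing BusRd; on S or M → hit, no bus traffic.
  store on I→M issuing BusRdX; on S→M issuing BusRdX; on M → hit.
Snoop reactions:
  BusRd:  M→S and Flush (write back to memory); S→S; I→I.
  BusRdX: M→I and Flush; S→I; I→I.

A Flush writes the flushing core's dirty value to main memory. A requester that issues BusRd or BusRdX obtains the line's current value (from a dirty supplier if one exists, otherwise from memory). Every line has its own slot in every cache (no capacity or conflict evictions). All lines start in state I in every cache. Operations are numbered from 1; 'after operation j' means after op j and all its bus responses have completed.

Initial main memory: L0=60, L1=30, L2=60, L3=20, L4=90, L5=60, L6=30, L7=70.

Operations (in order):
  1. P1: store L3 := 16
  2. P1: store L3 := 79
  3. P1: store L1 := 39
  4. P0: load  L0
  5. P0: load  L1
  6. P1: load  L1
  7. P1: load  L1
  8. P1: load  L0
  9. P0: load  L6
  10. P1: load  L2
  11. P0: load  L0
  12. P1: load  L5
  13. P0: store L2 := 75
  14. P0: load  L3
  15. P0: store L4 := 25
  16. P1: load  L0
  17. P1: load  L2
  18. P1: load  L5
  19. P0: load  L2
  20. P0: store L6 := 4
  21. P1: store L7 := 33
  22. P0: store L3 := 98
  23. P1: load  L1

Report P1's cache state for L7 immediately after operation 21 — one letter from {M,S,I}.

step 1: P1: store L3 := 16  ⟶  IM  (L3)  txn=BusRdX  M[L3]=20
step 2: P1: store L3 := 79  ⟶  IM  (L3)  txn=∅  M[L3]=20
step 3: P1: store L1 := 39  ⟶  IM  (L1)  txn=BusRdX  M[L1]=30
step 4: P0: load  L0  ⟶  SI  (L0)  txn=BusRd  M[L0]=60
step 5: P0: load  L1  ⟶  SS  (L1)  txn=BusRd+Flush  M[L1]=39
step 6: P1: load  L1  ⟶  SS  (L1)  txn=∅  M[L1]=39
step 7: P1: load  L1  ⟶  SS  (L1)  txn=∅  M[L1]=39
step 8: P1: load  L0  ⟶  SS  (L0)  txn=BusRd  M[L0]=60
step 9: P0: load  L6  ⟶  SI  (L6)  txn=BusRd  M[L6]=30
step 10: P1: load  L2  ⟶  IS  (L2)  txn=BusRd  M[L2]=60
step 11: P0: load  L0  ⟶  SS  (L0)  txn=∅  M[L0]=60
step 12: P1: load  L5  ⟶  IS  (L5)  txn=BusRd  M[L5]=60
step 13: P0: store L2 := 75  ⟶  MI  (L2)  txn=BusRdX  M[L2]=60
step 14: P0: load  L3  ⟶  SS  (L3)  txn=BusRd+Flush  M[L3]=79
step 15: P0: store L4 := 25  ⟶  MI  (L4)  txn=BusRdX  M[L4]=90
step 16: P1: load  L0  ⟶  SS  (L0)  txn=∅  M[L0]=60
step 17: P1: load  L2  ⟶  SS  (L2)  txn=BusRd+Flush  M[L2]=75
step 18: P1: load  L5  ⟶  IS  (L5)  txn=∅  M[L5]=60
step 19: P0: load  L2  ⟶  SS  (L2)  txn=∅  M[L2]=75
step 20: P0: store L6 := 4  ⟶  MI  (L6)  txn=BusRdX  M[L6]=30
step 21: P1: store L7 := 33  ⟶  IM  (L7)  txn=BusRdX  M[L7]=70
step 22: P0: store L3 := 98  ⟶  MI  (L3)  txn=BusRdX  M[L3]=79
step 23: P1: load  L1  ⟶  SS  (L1)  txn=∅  M[L1]=39

state = M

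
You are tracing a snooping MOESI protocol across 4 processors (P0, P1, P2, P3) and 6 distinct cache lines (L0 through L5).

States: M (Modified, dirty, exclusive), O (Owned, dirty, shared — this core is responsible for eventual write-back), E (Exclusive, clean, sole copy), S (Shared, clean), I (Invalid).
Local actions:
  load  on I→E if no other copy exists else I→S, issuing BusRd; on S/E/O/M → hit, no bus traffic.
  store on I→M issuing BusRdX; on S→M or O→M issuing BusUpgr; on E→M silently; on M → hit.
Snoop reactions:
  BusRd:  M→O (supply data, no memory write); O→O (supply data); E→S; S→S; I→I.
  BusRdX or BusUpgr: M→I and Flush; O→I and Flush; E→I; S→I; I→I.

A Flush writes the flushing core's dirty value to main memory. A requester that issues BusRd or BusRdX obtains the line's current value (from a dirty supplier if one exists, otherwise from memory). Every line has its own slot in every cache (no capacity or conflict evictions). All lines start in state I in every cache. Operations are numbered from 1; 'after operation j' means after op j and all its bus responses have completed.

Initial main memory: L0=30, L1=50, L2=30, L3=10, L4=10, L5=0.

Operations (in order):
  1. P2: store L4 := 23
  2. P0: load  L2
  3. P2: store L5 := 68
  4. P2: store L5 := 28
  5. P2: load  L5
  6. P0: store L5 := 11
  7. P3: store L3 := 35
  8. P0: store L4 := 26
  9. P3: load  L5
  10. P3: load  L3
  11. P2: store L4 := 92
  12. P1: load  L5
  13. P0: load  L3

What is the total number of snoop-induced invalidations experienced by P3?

step 1: P2: store L4 := 23  ⟶  IIMI  (L4)  txn=BusRdX  M[L4]=10
step 2: P0: load  L2  ⟶  EIII  (L2)  txn=BusRd  M[L2]=30
step 3: P2: store L5 := 68  ⟶  IIMI  (L5)  txn=BusRdX  M[L5]=0
step 4: P2: store L5 := 28  ⟶  IIMI  (L5)  txn=∅  M[L5]=0
step 5: P2: load  L5  ⟶  IIMI  (L5)  txn=∅  M[L5]=0
step 6: P0: store L5 := 11  ⟶  MIII  (L5)  txn=BusRdX+Flush  M[L5]=28
step 7: P3: store L3 := 35  ⟶  IIIM  (L3)  txn=BusRdX  M[L3]=10
step 8: P0: store L4 := 26  ⟶  MIII  (L4)  txn=BusRdX+Flush  M[L4]=23
step 9: P3: load  L5  ⟶  OIIS  (L5)  txn=BusRd  M[L5]=28
step 10: P3: load  L3  ⟶  IIIM  (L3)  txn=∅  M[L3]=10
step 11: P2: store L4 := 92  ⟶  IIMI  (L4)  txn=BusRdX+Flush  M[L4]=26
step 12: P1: load  L5  ⟶  OSIS  (L5)  txn=BusRd  M[L5]=28
step 13: P0: load  L3  ⟶  SIIO  (L3)  txn=BusRd  M[L3]=10

invalidations = 0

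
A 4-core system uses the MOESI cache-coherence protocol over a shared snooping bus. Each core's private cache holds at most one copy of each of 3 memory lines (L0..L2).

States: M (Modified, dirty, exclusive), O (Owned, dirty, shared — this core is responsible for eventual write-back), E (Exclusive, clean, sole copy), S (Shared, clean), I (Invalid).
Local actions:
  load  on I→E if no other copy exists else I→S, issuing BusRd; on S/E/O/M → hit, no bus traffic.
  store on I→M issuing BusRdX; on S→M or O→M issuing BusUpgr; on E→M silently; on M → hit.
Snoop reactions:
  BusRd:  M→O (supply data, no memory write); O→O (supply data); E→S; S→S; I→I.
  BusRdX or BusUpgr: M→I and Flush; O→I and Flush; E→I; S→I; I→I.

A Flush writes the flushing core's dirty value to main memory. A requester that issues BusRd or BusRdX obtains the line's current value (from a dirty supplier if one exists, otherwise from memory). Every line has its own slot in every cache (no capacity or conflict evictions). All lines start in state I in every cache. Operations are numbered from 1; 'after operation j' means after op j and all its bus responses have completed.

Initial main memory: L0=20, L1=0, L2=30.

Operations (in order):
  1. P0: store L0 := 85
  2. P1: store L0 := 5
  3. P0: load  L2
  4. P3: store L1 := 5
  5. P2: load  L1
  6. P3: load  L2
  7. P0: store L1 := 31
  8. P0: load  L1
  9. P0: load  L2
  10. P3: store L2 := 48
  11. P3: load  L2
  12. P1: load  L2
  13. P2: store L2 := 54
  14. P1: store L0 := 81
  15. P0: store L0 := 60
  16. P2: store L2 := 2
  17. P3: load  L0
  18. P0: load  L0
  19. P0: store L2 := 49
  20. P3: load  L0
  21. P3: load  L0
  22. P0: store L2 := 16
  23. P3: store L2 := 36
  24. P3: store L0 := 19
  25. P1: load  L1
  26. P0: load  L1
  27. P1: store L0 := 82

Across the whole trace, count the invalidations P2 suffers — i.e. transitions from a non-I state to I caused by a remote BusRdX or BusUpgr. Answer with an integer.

invalidations = 2

step 1: P0: store L0 := 85  ⟶  MIII  (L0)  txn=BusRdX  M[L0]=20
step 2: P1: store L0 := 5  ⟶  IMII  (L0)  txn=BusRdX+Flush  M[L0]=85
step 3: P0: load  L2  ⟶  EIII  (L2)  txn=BusRd  M[L2]=30
step 4: P3: store L1 := 5  ⟶  IIIM  (L1)  txn=BusRdX  M[L1]=0
step 5: P2: load  L1  ⟶  IISO  (L1)  txn=BusRd  M[L1]=0
step 6: P3: load  L2  ⟶  SIIS  (L2)  txn=BusRd  M[L2]=30
step 7: P0: store L1 := 31  ⟶  MIII  (L1)  txn=BusRdX+Flush  M[L1]=5
step 8: P0: load  L1  ⟶  MIII  (L1)  txn=∅  M[L1]=5
step 9: P0: load  L2  ⟶  SIIS  (L2)  txn=∅  M[L2]=30
step 10: P3: store L2 := 48  ⟶  IIIM  (L2)  txn=BusUpgr  M[L2]=30
step 11: P3: load  L2  ⟶  IIIM  (L2)  txn=∅  M[L2]=30
step 12: P1: load  L2  ⟶  ISIO  (L2)  txn=BusRd  M[L2]=30
step 13: P2: store L2 := 54  ⟶  IIMI  (L2)  txn=BusRdX+Flush  M[L2]=48
step 14: P1: store L0 := 81  ⟶  IMII  (L0)  txn=∅  M[L0]=85
step 15: P0: store L0 := 60  ⟶  MIII  (L0)  txn=BusRdX+Flush  M[L0]=81
step 16: P2: store L2 := 2  ⟶  IIMI  (L2)  txn=∅  M[L2]=48
step 17: P3: load  L0  ⟶  OIIS  (L0)  txn=BusRd  M[L0]=81
step 18: P0: load  L0  ⟶  OIIS  (L0)  txn=∅  M[L0]=81
step 19: P0: store L2 := 49  ⟶  MIII  (L2)  txn=BusRdX+Flush  M[L2]=2
step 20: P3: load  L0  ⟶  OIIS  (L0)  txn=∅  M[L0]=81
step 21: P3: load  L0  ⟶  OIIS  (L0)  txn=∅  M[L0]=81
step 22: P0: store L2 := 16  ⟶  MIII  (L2)  txn=∅  M[L2]=2
step 23: P3: store L2 := 36  ⟶  IIIM  (L2)  txn=BusRdX+Flush  M[L2]=16
step 24: P3: store L0 := 19  ⟶  IIIM  (L0)  txn=BusUpgr+Flush  M[L0]=60
step 25: P1: load  L1  ⟶  OSII  (L1)  txn=BusRd  M[L1]=5
step 26: P0: load  L1  ⟶  OSII  (L1)  txn=∅  M[L1]=5
step 27: P1: store L0 := 82  ⟶  IMII  (L0)  txn=BusRdX+Flush  M[L0]=19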